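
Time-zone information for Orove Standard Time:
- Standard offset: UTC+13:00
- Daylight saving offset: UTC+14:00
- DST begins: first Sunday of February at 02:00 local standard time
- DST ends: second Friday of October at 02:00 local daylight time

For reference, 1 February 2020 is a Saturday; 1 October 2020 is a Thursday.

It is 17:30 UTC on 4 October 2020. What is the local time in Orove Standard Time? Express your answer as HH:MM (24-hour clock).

07:30

1 February 2020 is a Saturday, so the first Sunday is February 2.
1 October 2020 is a Thursday, so the first Friday is October 2 and the second is October 9.
At the standard offset (UTC+13:00), 17:30 UTC + 13h = 06:30 Orove Standard Time standard time (rolling into the next day, 5 October 2020).
The standard-time date in Orove Standard Time, 5 October 2020, falls between 2 February and 9 October, so daylight saving is in effect and Orove Standard Time is at UTC+14:00.
17:30 UTC + 14h = 07:30 local (rolling into the next day, 5 October 2020).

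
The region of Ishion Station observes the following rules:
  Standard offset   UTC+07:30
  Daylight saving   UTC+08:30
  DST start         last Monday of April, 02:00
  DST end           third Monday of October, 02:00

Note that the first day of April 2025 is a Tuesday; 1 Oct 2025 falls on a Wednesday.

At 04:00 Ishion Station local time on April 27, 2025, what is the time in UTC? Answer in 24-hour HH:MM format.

1 April 2025 is a Tuesday, so Mondays fall on 7, 14, 21, 28; the last is April 28.
1 October 2025 is a Wednesday, so the first Monday is October 6 and the third is October 20.
Daylight saving runs 28 April – 20 October; April 27, 2025 is outside that window, so Ishion Station is on standard time at UTC+07:30.
04:00 local − 7h30m = 20:30 UTC (rolling into the previous day, 26 April 2025).

20:30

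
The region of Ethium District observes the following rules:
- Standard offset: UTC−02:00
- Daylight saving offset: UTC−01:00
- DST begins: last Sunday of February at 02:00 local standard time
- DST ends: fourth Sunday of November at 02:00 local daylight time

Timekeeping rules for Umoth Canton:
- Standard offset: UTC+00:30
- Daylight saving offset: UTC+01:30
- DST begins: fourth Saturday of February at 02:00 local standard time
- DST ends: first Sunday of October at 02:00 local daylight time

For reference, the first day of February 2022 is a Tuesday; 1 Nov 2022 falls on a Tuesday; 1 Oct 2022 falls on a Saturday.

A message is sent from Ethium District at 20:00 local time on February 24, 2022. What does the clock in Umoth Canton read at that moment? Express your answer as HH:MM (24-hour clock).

22:30

1 February 2022 is a Tuesday, so Sundays fall on 6, 13, 20, 27; the last is February 27.
1 November 2022 is a Tuesday, so the first Sunday is November 6 and the fourth is November 27.
February 24, 2022 is outside the daylight-saving period (27 February – 27 November), so Ethium District is on standard time, UTC−02:00.
20:00 Ethium District + 2h = 22:00 UTC.
1 February 2022 is a Tuesday, so the first Saturday is February 5 and the fourth is February 26.
1 October 2022 is a Saturday, so the first Sunday is October 2.
At the standard offset (UTC+00:30), 22:00 UTC + 0h30m = 22:30 Umoth Canton standard time.
Daylight saving runs 26 February – 2 October; the standard-time date in Umoth Canton, February 24, 2022, is outside that window, so Umoth Canton is on standard time at UTC+00:30.
22:00 UTC + 0h30m = 22:30 Umoth Canton.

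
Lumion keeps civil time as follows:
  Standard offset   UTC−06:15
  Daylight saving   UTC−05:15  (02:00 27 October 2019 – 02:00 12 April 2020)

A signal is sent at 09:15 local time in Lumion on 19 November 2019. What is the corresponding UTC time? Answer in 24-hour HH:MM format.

19 November 2019 falls between 27 October 2019 and 12 April 2020, so daylight saving is in effect and Lumion is at UTC−05:15.
09:15 local + 5h15m = 14:30 UTC.

14:30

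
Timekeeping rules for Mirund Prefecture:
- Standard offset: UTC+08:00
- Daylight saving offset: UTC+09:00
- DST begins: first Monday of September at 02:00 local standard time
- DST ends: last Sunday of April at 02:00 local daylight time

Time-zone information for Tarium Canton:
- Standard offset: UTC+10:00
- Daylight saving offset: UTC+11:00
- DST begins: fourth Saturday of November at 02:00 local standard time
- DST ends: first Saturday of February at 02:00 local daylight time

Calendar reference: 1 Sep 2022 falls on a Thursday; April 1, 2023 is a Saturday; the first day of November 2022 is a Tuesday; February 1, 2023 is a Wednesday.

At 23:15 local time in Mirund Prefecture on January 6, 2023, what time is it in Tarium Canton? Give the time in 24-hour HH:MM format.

1 September 2022 is a Thursday, so the first Monday is September 5.
1 April 2023 is a Saturday, so Sundays fall on 2, 9, 16, 23, 30; the last is April 30.
January 6, 2023 lies within the daylight-saving period (5 September 2022 – 30 April 2023), so Mirund Prefecture is on daylight time, UTC+09:00.
23:15 Mirund Prefecture − 9h = 14:15 UTC.
1 November 2022 is a Tuesday, so the first Saturday is November 5 and the fourth is November 26.
1 February 2023 is a Wednesday, so the first Saturday is February 4.
At the standard offset (UTC+10:00), 14:15 UTC + 10h = 00:15 Tarium Canton standard time (rolling into the next day, 7 January 2023).
Daylight saving runs 26 November 2022 – 4 February 2023; the standard-time date in Tarium Canton, January 7, 2023, is inside that window, so Tarium Canton is at UTC+11:00.
14:15 UTC + 11h = 01:15 Tarium Canton (rolling into the next day, 7 January 2023).

01:15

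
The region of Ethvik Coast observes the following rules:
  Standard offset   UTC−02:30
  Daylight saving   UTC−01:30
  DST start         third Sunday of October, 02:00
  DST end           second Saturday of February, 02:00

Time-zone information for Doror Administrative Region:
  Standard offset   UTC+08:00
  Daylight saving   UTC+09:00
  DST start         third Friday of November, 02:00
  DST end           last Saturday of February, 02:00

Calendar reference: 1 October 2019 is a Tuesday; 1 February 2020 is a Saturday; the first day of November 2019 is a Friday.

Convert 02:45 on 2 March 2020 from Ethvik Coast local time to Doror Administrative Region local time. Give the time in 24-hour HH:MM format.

13:15

1 October 2019 is a Tuesday, so the first Sunday is October 6 and the third is October 20.
1 February 2020 is a Saturday, so the first Saturday is February 1 and the second is February 8.
Daylight saving runs 20 October 2019 – 8 February 2020; 2 March 2020 is outside that window, so Ethvik Coast is on standard time at UTC−02:30.
02:45 Ethvik Coast + 2h30m = 05:15 UTC.
1 November 2019 is a Friday, so the first Friday is November 1 and the third is November 15.
1 February 2020 is a Saturday, so Saturdays fall on 1, 8, 15, 22, 29; the last is February 29.
At the standard offset (UTC+08:00), 05:15 UTC + 8h = 13:15 Doror Administrative Region standard time.
The standard-time date in Doror Administrative Region, 2 March 2020, is outside the daylight-saving period (15 November 2019 – 29 February 2020), so Doror Administrative Region is on standard time, UTC+08:00.
05:15 UTC + 8h = 13:15 Doror Administrative Region.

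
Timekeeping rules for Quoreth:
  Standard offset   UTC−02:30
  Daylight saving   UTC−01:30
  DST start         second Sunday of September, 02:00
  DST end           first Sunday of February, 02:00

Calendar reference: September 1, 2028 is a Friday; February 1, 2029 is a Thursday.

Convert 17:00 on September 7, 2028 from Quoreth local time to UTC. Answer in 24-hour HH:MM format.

19:30

1 September 2028 is a Friday, so the first Sunday is September 3 and the second is September 10.
1 February 2029 is a Thursday, so the first Sunday is February 4.
Daylight saving runs 10 September 2028 – 4 February 2029; September 7, 2028 is outside that window, so Quoreth is on standard time at UTC−02:30.
17:00 local + 2h30m = 19:30 UTC.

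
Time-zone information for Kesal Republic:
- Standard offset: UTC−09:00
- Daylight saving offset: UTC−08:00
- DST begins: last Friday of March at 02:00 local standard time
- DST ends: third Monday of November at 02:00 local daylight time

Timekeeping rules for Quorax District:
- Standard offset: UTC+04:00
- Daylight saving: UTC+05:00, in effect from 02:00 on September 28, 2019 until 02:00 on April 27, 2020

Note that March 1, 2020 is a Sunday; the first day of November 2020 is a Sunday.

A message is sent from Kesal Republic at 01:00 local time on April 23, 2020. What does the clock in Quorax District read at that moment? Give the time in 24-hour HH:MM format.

1 March 2020 is a Sunday, so Fridays fall on 6, 13, 20, 27; the last is March 27.
1 November 2020 is a Sunday, so the first Monday is November 2 and the third is November 16.
Daylight saving runs 27 March – 16 November; April 23, 2020 is inside that window, so Kesal Republic is at UTC−08:00.
01:00 Kesal Republic + 8h = 09:00 UTC.
At the standard offset (UTC+04:00), 09:00 UTC + 4h = 13:00 Quorax District standard time.
The standard-time date in Quorax District, April 23, 2020, falls between 28 September 2019 and 27 April 2020, so daylight saving is in effect and Quorax District is at UTC+05:00.
09:00 UTC + 5h = 14:00 Quorax District.

14:00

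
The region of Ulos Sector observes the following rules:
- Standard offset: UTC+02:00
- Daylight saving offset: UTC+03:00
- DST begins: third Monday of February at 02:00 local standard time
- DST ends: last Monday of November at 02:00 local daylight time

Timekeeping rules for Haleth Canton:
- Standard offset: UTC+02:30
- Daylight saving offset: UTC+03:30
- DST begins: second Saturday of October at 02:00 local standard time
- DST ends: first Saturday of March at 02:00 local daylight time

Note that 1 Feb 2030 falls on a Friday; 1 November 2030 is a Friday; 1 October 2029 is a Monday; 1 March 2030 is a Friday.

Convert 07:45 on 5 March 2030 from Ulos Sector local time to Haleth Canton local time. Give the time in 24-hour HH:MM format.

07:15

1 February 2030 is a Friday, so the first Monday is February 4 and the third is February 18.
1 November 2030 is a Friday, so Mondays fall on 4, 11, 18, 25; the last is November 25.
Daylight saving runs 18 February – 25 November; 5 March 2030 is inside that window, so Ulos Sector is at UTC+03:00.
07:45 Ulos Sector − 3h = 04:45 UTC.
1 October 2029 is a Monday, so the first Saturday is October 6 and the second is October 13.
1 March 2030 is a Friday, so the first Saturday is March 2.
At the standard offset (UTC+02:30), 04:45 UTC + 2h30m = 07:15 Haleth Canton standard time.
The standard-time date in Haleth Canton, 5 March 2030, does not fall between 13 October 2029 and 2 March 2030, so daylight saving is not in effect and Haleth Canton is at UTC+02:30.
04:45 UTC + 2h30m = 07:15 Haleth Canton.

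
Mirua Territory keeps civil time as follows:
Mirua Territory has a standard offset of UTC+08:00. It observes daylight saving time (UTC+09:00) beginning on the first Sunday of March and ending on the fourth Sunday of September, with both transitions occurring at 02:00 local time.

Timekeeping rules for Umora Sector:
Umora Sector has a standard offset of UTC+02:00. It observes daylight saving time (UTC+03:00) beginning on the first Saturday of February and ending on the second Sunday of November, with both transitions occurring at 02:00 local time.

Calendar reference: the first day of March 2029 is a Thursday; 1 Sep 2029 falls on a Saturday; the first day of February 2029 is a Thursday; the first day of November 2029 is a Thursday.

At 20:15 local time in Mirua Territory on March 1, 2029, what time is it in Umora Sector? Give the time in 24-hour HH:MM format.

15:15

1 March 2029 is a Thursday, so the first Sunday is March 4.
1 September 2029 is a Saturday, so the first Sunday is September 2 and the fourth is September 23.
March 1, 2029 does not fall between 4 March and 23 September, so daylight saving is not in effect and Mirua Territory is at UTC+08:00.
20:15 Mirua Territory − 8h = 12:15 UTC.
1 February 2029 is a Thursday, so the first Saturday is February 3.
1 November 2029 is a Thursday, so the first Sunday is November 4 and the second is November 11.
At the standard offset (UTC+02:00), 12:15 UTC + 2h = 14:15 Umora Sector standard time.
Daylight saving runs 3 February – 11 November; the standard-time date in Umora Sector, March 1, 2029, is inside that window, so Umora Sector is at UTC+03:00.
12:15 UTC + 3h = 15:15 Umora Sector.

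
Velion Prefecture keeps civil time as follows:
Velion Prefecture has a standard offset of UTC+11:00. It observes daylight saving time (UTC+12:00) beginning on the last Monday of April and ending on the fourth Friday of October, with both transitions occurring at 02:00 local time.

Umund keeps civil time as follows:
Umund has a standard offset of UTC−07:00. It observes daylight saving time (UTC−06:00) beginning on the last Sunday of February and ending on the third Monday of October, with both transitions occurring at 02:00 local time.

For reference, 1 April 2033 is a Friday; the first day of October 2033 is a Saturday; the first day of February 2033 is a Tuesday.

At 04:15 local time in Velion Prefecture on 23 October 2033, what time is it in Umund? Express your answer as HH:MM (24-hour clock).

1 April 2033 is a Friday, so Mondays fall on 4, 11, 18, 25; the last is April 25.
1 October 2033 is a Saturday, so the first Friday is October 7 and the fourth is October 28.
Daylight saving runs 25 April – 28 October; 23 October 2033 is inside that window, so Velion Prefecture is at UTC+12:00.
04:15 Velion Prefecture − 12h = 16:15 UTC (rolling into the previous day, 22 October 2033).
1 February 2033 is a Tuesday, so Sundays fall on 6, 13, 20, 27; the last is February 27.
1 October 2033 is a Saturday, so the first Monday is October 3 and the third is October 17.
At the standard offset (UTC−07:00), 16:15 UTC − 7h = 09:15 Umund standard time.
Daylight saving runs 27 February – 17 October; the standard-time date in Umund, 22 October 2033, is outside that window, so Umund is on standard time at UTC−07:00.
16:15 UTC − 7h = 09:15 Umund.

09:15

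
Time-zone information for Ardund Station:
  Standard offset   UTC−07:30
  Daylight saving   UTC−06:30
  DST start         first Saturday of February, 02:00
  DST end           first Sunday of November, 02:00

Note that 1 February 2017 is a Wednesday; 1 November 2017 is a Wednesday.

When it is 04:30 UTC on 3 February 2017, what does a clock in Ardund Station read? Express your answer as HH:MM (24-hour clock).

21:00

1 February 2017 is a Wednesday, so the first Saturday is February 4.
1 November 2017 is a Wednesday, so the first Sunday is November 5.
At the standard offset (UTC−07:30), 04:30 UTC − 7h30m = 21:00 Ardund Station standard time (rolling into the previous day, 2 February 2017).
The standard-time date in Ardund Station, 2 February 2017, does not fall between 4 February and 5 November, so daylight saving is not in effect and Ardund Station is at UTC−07:30.
04:30 UTC − 7h30m = 21:00 local (rolling into the previous day, 2 February 2017).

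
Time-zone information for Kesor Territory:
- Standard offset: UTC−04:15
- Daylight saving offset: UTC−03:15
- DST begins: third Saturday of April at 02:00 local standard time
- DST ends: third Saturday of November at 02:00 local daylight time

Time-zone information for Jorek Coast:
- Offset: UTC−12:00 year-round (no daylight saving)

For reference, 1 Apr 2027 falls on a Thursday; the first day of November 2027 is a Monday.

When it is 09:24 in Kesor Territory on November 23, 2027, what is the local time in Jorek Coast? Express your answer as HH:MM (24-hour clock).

1 April 2027 is a Thursday, so the first Saturday is April 3 and the third is April 17.
1 November 2027 is a Monday, so the first Saturday is November 6 and the third is November 20.
November 23, 2027 does not fall between 17 April and 20 November, so daylight saving is not in effect and Kesor Territory is at UTC−04:15.
09:24 Kesor Territory + 4h15m = 13:39 UTC.
Jorek Coast stays on UTC−12:00 all year.
13:39 UTC − 12h = 01:39 Jorek Coast.

01:39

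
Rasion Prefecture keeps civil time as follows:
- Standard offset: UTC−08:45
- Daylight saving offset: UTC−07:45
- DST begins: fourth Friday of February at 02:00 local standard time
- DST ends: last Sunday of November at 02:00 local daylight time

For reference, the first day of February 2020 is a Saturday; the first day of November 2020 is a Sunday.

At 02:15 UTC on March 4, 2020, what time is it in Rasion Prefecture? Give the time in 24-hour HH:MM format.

1 February 2020 is a Saturday, so the first Friday is February 7 and the fourth is February 28.
1 November 2020 is a Sunday, so Sundays fall on 1, 8, 15, 22, 29; the last is November 29.
At the standard offset (UTC−08:45), 02:15 UTC − 8h45m = 17:30 Rasion Prefecture standard time (rolling into the previous day, 3 March 2020).
The standard-time date in Rasion Prefecture, March 3, 2020, lies within the daylight-saving period (28 February – 29 November), so Rasion Prefecture is on daylight time, UTC−07:45.
02:15 UTC − 7h45m = 18:30 local (rolling into the previous day, 3 March 2020).

18:30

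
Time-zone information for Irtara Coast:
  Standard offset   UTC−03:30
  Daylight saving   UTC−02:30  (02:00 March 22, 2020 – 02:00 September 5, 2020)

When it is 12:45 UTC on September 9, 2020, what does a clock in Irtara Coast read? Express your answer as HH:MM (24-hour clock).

At the standard offset (UTC−03:30), 12:45 UTC − 3h30m = 09:15 Irtara Coast standard time.
The standard-time date in Irtara Coast, September 9, 2020, is outside the daylight-saving period (22 March – 5 September), so Irtara Coast is on standard time, UTC−03:30.
12:45 UTC − 3h30m = 09:15 local.

09:15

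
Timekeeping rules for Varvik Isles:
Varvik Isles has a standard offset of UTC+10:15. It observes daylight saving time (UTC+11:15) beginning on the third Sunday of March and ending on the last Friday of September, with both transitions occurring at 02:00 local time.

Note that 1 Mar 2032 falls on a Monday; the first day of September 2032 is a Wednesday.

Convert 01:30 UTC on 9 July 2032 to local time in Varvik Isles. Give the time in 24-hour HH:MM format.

1 March 2032 is a Monday, so the first Sunday is March 7 and the third is March 21.
1 September 2032 is a Wednesday, so Fridays fall on 3, 10, 17, 24; the last is September 24.
At the standard offset (UTC+10:15), 01:30 UTC + 10h15m = 11:45 Varvik Isles standard time.
The standard-time date in Varvik Isles, 9 July 2032, falls between 21 March and 24 September, so daylight saving is in effect and Varvik Isles is at UTC+11:15.
01:30 UTC + 11h15m = 12:45 local.

12:45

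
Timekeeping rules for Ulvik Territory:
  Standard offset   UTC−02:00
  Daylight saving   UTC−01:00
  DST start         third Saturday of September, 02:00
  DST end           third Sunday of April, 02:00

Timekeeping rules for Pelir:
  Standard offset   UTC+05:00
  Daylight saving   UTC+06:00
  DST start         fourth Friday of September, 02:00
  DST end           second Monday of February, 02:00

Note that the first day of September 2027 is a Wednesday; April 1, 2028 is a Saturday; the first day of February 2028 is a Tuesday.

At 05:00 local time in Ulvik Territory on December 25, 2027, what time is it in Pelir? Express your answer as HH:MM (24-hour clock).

12:00

1 September 2027 is a Wednesday, so the first Saturday is September 4 and the third is September 18.
1 April 2028 is a Saturday, so the first Sunday is April 2 and the third is April 16.
Daylight saving runs 18 September 2027 – 16 April 2028; December 25, 2027 is inside that window, so Ulvik Territory is at UTC−01:00.
05:00 Ulvik Territory + 1h = 06:00 UTC.
1 September 2027 is a Wednesday, so the first Friday is September 3 and the fourth is September 24.
1 February 2028 is a Tuesday, so the first Monday is February 7 and the second is February 14.
At the standard offset (UTC+05:00), 06:00 UTC + 5h = 11:00 Pelir standard time.
Daylight saving runs 24 September 2027 – 14 February 2028; the standard-time date in Pelir, December 25, 2027, is inside that window, so Pelir is at UTC+06:00.
06:00 UTC + 6h = 12:00 Pelir.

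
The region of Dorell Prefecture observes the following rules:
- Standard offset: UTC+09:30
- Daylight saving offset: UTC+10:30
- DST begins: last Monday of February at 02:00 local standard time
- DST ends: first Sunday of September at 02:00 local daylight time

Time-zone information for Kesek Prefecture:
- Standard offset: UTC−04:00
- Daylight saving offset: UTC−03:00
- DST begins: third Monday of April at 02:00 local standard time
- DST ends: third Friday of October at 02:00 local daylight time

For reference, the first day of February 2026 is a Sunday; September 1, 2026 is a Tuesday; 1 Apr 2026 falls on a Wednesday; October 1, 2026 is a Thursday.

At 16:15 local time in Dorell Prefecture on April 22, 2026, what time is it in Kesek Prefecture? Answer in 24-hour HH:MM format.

1 February 2026 is a Sunday, so Mondays fall on 2, 9, 16, 23; the last is February 23.
1 September 2026 is a Tuesday, so the first Sunday is September 6.
April 22, 2026 falls between 23 February and 6 September, so daylight saving is in effect and Dorell Prefecture is at UTC+10:30.
16:15 Dorell Prefecture − 10h30m = 05:45 UTC.
1 April 2026 is a Wednesday, so the first Monday is April 6 and the third is April 20.
1 October 2026 is a Thursday, so the first Friday is October 2 and the third is October 16.
At the standard offset (UTC−04:00), 05:45 UTC − 4h = 01:45 Kesek Prefecture standard time.
The standard-time date in Kesek Prefecture, April 22, 2026, lies within the daylight-saving period (20 April – 16 October), so Kesek Prefecture is on daylight time, UTC−03:00.
05:45 UTC − 3h = 02:45 Kesek Prefecture.

02:45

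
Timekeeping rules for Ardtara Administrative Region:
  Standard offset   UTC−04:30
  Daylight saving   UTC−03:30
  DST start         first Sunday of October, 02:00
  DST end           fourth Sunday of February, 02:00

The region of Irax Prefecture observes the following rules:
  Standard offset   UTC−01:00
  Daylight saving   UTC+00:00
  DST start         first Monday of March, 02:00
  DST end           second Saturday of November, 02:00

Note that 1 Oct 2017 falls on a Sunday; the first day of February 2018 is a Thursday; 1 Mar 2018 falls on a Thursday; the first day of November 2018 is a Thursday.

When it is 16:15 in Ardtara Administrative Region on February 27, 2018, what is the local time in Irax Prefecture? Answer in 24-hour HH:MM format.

19:45

1 October 2017 is a Sunday, so the first Sunday is October 1.
1 February 2018 is a Thursday, so the first Sunday is February 4 and the fourth is February 25.
Daylight saving runs 1 October 2017 – 25 February 2018; February 27, 2018 is outside that window, so Ardtara Administrative Region is on standard time at UTC−04:30.
16:15 Ardtara Administrative Region + 4h30m = 20:45 UTC.
1 March 2018 is a Thursday, so the first Monday is March 5.
1 November 2018 is a Thursday, so the first Saturday is November 3 and the second is November 10.
At the standard offset (UTC−01:00), 20:45 UTC − 1h = 19:45 Irax Prefecture standard time.
The standard-time date in Irax Prefecture, February 27, 2018, is outside the daylight-saving period (5 March – 10 November), so Irax Prefecture is on standard time, UTC−01:00.
20:45 UTC − 1h = 19:45 Irax Prefecture.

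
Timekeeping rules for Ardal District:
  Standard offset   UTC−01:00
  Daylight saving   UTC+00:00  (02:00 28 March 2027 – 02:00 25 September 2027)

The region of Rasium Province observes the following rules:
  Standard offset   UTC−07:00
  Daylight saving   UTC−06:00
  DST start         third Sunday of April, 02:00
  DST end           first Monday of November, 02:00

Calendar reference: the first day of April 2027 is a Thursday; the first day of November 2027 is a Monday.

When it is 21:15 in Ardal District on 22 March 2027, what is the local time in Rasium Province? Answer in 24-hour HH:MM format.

22 March 2027 is outside the daylight-saving period (28 March – 25 September), so Ardal District is on standard time, UTC−01:00.
21:15 Ardal District + 1h = 22:15 UTC.
1 April 2027 is a Thursday, so the first Sunday is April 4 and the third is April 18.
1 November 2027 is a Monday, so the first Monday is November 1.
At the standard offset (UTC−07:00), 22:15 UTC − 7h = 15:15 Rasium Province standard time.
Daylight saving runs 18 April – 1 November; the standard-time date in Rasium Province, 22 March 2027, is outside that window, so Rasium Province is on standard time at UTC−07:00.
22:15 UTC − 7h = 15:15 Rasium Province.

15:15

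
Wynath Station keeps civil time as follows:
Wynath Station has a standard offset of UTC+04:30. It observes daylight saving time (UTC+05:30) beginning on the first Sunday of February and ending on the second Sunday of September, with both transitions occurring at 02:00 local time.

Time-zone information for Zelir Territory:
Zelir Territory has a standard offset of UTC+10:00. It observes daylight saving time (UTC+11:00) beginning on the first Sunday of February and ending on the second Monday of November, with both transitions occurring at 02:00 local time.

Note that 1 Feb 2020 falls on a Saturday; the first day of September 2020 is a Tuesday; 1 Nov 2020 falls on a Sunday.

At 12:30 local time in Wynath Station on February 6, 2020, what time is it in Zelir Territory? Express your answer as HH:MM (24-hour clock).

18:00

1 February 2020 is a Saturday, so the first Sunday is February 2.
1 September 2020 is a Tuesday, so the first Sunday is September 6 and the second is September 13.
February 6, 2020 lies within the daylight-saving period (2 February – 13 September), so Wynath Station is on daylight time, UTC+05:30.
12:30 Wynath Station − 5h30m = 07:00 UTC.
1 February 2020 is a Saturday, so the first Sunday is February 2.
1 November 2020 is a Sunday, so the first Monday is November 2 and the second is November 9.
At the standard offset (UTC+10:00), 07:00 UTC + 10h = 17:00 Zelir Territory standard time.
The standard-time date in Zelir Territory, February 6, 2020, lies within the daylight-saving period (2 February – 9 November), so Zelir Territory is on daylight time, UTC+11:00.
07:00 UTC + 11h = 18:00 Zelir Territory.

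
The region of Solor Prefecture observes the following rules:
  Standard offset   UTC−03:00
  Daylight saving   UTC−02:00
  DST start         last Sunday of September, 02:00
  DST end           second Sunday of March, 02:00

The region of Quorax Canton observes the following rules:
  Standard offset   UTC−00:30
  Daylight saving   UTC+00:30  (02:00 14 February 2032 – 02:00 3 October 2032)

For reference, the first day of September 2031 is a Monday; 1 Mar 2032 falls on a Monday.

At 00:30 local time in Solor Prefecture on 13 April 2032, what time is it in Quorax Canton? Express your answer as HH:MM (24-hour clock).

04:00

1 September 2031 is a Monday, so Sundays fall on 7, 14, 21, 28; the last is September 28.
1 March 2032 is a Monday, so the first Sunday is March 7 and the second is March 14.
Daylight saving runs 28 September 2031 – 14 March 2032; 13 April 2032 is outside that window, so Solor Prefecture is on standard time at UTC−03:00.
00:30 Solor Prefecture + 3h = 03:30 UTC.
At the standard offset (UTC−00:30), 03:30 UTC − 0h30m = 03:00 Quorax Canton standard time.
The standard-time date in Quorax Canton, 13 April 2032, falls between 14 February and 3 October, so daylight saving is in effect and Quorax Canton is at UTC+00:30.
03:30 UTC + 0h30m = 04:00 Quorax Canton.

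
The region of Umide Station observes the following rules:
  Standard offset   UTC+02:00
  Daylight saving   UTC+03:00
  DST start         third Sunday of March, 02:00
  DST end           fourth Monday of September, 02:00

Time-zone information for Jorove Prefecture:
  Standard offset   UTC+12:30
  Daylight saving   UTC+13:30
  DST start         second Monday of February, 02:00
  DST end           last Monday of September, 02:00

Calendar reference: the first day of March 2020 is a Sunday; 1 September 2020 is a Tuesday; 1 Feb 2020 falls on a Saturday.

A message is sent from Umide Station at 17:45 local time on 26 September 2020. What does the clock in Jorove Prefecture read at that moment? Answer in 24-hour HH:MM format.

04:15

1 March 2020 is a Sunday, so the first Sunday is March 1 and the third is March 15.
1 September 2020 is a Tuesday, so the first Monday is September 7 and the fourth is September 28.
Daylight saving runs 15 March – 28 September; 26 September 2020 is inside that window, so Umide Station is at UTC+03:00.
17:45 Umide Station − 3h = 14:45 UTC.
1 February 2020 is a Saturday, so the first Monday is February 3 and the second is February 10.
1 September 2020 is a Tuesday, so Mondays fall on 7, 14, 21, 28; the last is September 28.
At the standard offset (UTC+12:30), 14:45 UTC + 12h30m = 03:15 Jorove Prefecture standard time (rolling into the next day, 27 September 2020).
Daylight saving runs 10 February – 28 September; the standard-time date in Jorove Prefecture, 27 September 2020, is inside that window, so Jorove Prefecture is at UTC+13:30.
14:45 UTC + 13h30m = 04:15 Jorove Prefecture (rolling into the next day, 27 September 2020).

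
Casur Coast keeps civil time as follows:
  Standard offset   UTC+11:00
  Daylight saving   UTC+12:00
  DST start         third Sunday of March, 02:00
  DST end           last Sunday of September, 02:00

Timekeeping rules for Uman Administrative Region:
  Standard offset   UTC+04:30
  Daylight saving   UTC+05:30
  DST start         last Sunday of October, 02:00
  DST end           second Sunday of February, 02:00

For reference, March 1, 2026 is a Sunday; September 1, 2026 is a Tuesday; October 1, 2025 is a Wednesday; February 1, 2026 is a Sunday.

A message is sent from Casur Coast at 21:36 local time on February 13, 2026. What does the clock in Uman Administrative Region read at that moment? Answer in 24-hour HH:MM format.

15:06

1 March 2026 is a Sunday, so the first Sunday is March 1 and the third is March 15.
1 September 2026 is a Tuesday, so Sundays fall on 6, 13, 20, 27; the last is September 27.
Daylight saving runs 15 March – 27 September; February 13, 2026 is outside that window, so Casur Coast is on standard time at UTC+11:00.
21:36 Casur Coast − 11h = 10:36 UTC.
1 October 2025 is a Wednesday, so Sundays fall on 5, 12, 19, 26; the last is October 26.
1 February 2026 is a Sunday, so the first Sunday is February 1 and the second is February 8.
At the standard offset (UTC+04:30), 10:36 UTC + 4h30m = 15:06 Uman Administrative Region standard time.
The standard-time date in Uman Administrative Region, February 13, 2026, does not fall between 26 October 2025 and 8 February 2026, so daylight saving is not in effect and Uman Administrative Region is at UTC+04:30.
10:36 UTC + 4h30m = 15:06 Uman Administrative Region.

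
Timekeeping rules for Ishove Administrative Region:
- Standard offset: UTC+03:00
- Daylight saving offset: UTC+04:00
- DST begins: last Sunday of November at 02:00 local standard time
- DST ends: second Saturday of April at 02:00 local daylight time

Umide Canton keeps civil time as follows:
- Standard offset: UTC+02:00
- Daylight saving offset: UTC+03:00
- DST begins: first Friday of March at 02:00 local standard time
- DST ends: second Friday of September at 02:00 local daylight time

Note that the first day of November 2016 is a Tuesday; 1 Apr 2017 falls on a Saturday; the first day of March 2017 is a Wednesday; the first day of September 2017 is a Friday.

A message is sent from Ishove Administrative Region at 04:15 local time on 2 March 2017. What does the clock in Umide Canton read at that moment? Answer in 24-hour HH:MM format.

02:15

1 November 2016 is a Tuesday, so Sundays fall on 6, 13, 20, 27; the last is November 27.
1 April 2017 is a Saturday, so the first Saturday is April 1 and the second is April 8.
2 March 2017 lies within the daylight-saving period (27 November 2016 – 8 April 2017), so Ishove Administrative Region is on daylight time, UTC+04:00.
04:15 Ishove Administrative Region − 4h = 00:15 UTC.
1 March 2017 is a Wednesday, so the first Friday is March 3.
1 September 2017 is a Friday, so the first Friday is September 1 and the second is September 8.
At the standard offset (UTC+02:00), 00:15 UTC + 2h = 02:15 Umide Canton standard time.
Daylight saving runs 3 March – 8 September; the standard-time date in Umide Canton, 2 March 2017, is outside that window, so Umide Canton is on standard time at UTC+02:00.
00:15 UTC + 2h = 02:15 Umide Canton.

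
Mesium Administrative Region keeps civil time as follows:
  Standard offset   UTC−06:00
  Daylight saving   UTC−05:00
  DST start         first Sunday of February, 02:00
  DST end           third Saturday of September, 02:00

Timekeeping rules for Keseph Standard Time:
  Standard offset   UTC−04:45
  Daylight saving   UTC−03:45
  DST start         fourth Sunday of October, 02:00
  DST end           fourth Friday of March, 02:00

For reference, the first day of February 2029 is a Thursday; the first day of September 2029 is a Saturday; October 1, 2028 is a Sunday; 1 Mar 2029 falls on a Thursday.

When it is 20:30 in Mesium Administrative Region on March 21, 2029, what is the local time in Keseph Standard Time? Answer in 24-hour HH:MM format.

21:45

1 February 2029 is a Thursday, so the first Sunday is February 4.
1 September 2029 is a Saturday, so the first Saturday is September 1 and the third is September 15.
Daylight saving runs 4 February – 15 September; March 21, 2029 is inside that window, so Mesium Administrative Region is at UTC−05:00.
20:30 Mesium Administrative Region + 5h = 01:30 UTC (rolling into the next day, 22 March 2029).
1 October 2028 is a Sunday, so the first Sunday is October 1 and the fourth is October 22.
1 March 2029 is a Thursday, so the first Friday is March 2 and the fourth is March 23.
At the standard offset (UTC−04:45), 01:30 UTC − 4h45m = 20:45 Keseph Standard Time standard time (rolling into the previous day, 21 March 2029).
The standard-time date in Keseph Standard Time, March 21, 2029, falls between 22 October 2028 and 23 March 2029, so daylight saving is in effect and Keseph Standard Time is at UTC−03:45.
01:30 UTC − 3h45m = 21:45 Keseph Standard Time (rolling into the previous day, 21 March 2029).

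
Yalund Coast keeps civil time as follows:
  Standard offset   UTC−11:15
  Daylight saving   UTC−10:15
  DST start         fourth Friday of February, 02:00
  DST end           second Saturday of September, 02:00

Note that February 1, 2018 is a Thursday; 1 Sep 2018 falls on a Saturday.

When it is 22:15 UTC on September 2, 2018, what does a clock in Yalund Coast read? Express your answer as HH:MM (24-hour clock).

1 February 2018 is a Thursday, so the first Friday is February 2 and the fourth is February 23.
1 September 2018 is a Saturday, so the first Saturday is September 1 and the second is September 8.
At the standard offset (UTC−11:15), 22:15 UTC − 11h15m = 11:00 Yalund Coast standard time.
The standard-time date in Yalund Coast, September 2, 2018, falls between 23 February and 8 September, so daylight saving is in effect and Yalund Coast is at UTC−10:15.
22:15 UTC − 10h15m = 12:00 local.

12:00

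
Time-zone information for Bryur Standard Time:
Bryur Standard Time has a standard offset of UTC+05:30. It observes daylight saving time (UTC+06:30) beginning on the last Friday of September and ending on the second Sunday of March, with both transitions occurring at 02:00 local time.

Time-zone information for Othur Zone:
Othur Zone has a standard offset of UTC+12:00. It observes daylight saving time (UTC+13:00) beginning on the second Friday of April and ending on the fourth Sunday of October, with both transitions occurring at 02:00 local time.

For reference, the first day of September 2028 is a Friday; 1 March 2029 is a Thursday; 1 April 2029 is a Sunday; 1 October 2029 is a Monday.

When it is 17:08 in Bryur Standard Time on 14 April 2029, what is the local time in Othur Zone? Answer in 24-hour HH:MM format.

1 September 2028 is a Friday, so Fridays fall on 1, 8, 15, 22, 29; the last is September 29.
1 March 2029 is a Thursday, so the first Sunday is March 4 and the second is March 11.
14 April 2029 does not fall between 29 September 2028 and 11 March 2029, so daylight saving is not in effect and Bryur Standard Time is at UTC+05:30.
17:08 Bryur Standard Time − 5h30m = 11:38 UTC.
1 April 2029 is a Sunday, so the first Friday is April 6 and the second is April 13.
1 October 2029 is a Monday, so the first Sunday is October 7 and the fourth is October 28.
At the standard offset (UTC+12:00), 11:38 UTC + 12h = 23:38 Othur Zone standard time.
Daylight saving runs 13 April – 28 October; the standard-time date in Othur Zone, 14 April 2029, is inside that window, so Othur Zone is at UTC+13:00.
11:38 UTC + 13h = 00:38 Othur Zone (rolling into the next day, 15 April 2029).

00:38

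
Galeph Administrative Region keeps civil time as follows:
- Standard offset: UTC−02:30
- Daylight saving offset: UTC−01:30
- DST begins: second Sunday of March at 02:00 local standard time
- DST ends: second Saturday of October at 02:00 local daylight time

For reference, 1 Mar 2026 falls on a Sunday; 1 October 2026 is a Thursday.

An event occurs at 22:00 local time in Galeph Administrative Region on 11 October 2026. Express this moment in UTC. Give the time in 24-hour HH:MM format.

00:30

1 March 2026 is a Sunday, so the first Sunday is March 1 and the second is March 8.
1 October 2026 is a Thursday, so the first Saturday is October 3 and the second is October 10.
Daylight saving runs 8 March – 10 October; 11 October 2026 is outside that window, so Galeph Administrative Region is on standard time at UTC−02:30.
22:00 local + 2h30m = 00:30 UTC (rolling into the next day, 12 October 2026).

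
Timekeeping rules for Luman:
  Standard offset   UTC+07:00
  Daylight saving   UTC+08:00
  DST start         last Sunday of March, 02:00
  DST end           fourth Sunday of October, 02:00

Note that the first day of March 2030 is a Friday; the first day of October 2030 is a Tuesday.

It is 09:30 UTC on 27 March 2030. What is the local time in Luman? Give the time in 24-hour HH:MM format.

1 March 2030 is a Friday, so Sundays fall on 3, 10, 17, 24, 31; the last is March 31.
1 October 2030 is a Tuesday, so the first Sunday is October 6 and the fourth is October 27.
At the standard offset (UTC+07:00), 09:30 UTC + 7h = 16:30 Luman standard time.
The standard-time date in Luman, 27 March 2030, is outside the daylight-saving period (31 March – 27 October), so Luman is on standard time, UTC+07:00.
09:30 UTC + 7h = 16:30 local.

16:30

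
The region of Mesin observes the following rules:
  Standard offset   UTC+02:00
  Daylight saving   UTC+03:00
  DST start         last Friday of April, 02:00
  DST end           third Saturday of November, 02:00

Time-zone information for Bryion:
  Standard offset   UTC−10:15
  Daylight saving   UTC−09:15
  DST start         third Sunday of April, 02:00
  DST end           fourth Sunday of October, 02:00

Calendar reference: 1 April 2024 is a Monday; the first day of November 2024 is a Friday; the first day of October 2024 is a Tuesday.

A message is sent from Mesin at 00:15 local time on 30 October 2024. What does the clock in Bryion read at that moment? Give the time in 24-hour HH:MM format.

11:00

1 April 2024 is a Monday, so Fridays fall on 5, 12, 19, 26; the last is April 26.
1 November 2024 is a Friday, so the first Saturday is November 2 and the third is November 16.
30 October 2024 falls between 26 April and 16 November, so daylight saving is in effect and Mesin is at UTC+03:00.
00:15 Mesin − 3h = 21:15 UTC (rolling into the previous day, 29 October 2024).
1 April 2024 is a Monday, so the first Sunday is April 7 and the third is April 21.
1 October 2024 is a Tuesday, so the first Sunday is October 6 and the fourth is October 27.
At the standard offset (UTC−10:15), 21:15 UTC − 10h15m = 11:00 Bryion standard time.
The standard-time date in Bryion, 29 October 2024, is outside the daylight-saving period (21 April – 27 October), so Bryion is on standard time, UTC−10:15.
21:15 UTC − 10h15m = 11:00 Bryion.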